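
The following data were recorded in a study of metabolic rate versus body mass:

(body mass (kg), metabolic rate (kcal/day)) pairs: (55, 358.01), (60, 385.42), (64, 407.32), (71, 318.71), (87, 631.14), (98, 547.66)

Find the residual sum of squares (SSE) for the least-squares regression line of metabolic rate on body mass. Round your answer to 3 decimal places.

n = 6, Σx = 435, Σy = 2648.26, Σxy = 200092.5, Σx² = 32935, Σy² = 1242474.5582
Sxx = Σx² − (Σx)²/n = 32935 − 31537.5 = 1397.5
Sxy = Σxy − (Σx)(Σy)/n = 200092.5 − 191998.85 = 8093.65
Syy = Σy² − (Σy)²/n = 1242474.5582 − 1168880.171267 = 73594.386933
b = Sxy/Sxx = 8093.65/1397.5 = 5.791521
SSE = Syy − b·Sxy = 73594.386933 − 5.791521·8093.65 = 26719.846452

26719.846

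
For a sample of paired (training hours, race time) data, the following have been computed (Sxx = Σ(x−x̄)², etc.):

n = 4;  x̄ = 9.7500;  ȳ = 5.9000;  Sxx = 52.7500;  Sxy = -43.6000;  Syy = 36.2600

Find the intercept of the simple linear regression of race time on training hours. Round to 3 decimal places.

13.959

b = Sxy/Sxx = -43.6/52.75 = -0.826540
a = ȳ − b·x̄ = 5.9 − (-0.826540)·9.75 = 13.958768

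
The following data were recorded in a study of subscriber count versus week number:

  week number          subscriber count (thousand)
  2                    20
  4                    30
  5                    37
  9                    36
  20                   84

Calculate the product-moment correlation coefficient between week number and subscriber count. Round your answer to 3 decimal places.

n = 5, Σx = 40, Σy = 207, Σxy = 2349, Σx² = 526, Σy² = 11021
Sxx = Σx² − (Σx)²/n = 526 − 320 = 206
Sxy = Σxy − (Σx)(Σy)/n = 2349 − 1656 = 693
Syy = Σy² − (Σy)²/n = 11021 − 8569.8 = 2451.2
r = Sxy/√(Sxx·Syy) = 693/√(504947.2) = 693/710.596369 = 0.975237

0.975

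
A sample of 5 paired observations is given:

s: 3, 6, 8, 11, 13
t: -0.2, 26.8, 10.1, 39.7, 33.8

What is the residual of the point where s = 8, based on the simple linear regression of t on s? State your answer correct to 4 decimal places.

n = 5, Σx = 41, Σy = 110.2, Σxy = 1117.1, Σx² = 399
Sxx = Σx² − (Σx)²/n = 399 − 336.2 = 62.8
Sxy = Σxy − (Σx)(Σy)/n = 1117.1 − 903.64 = 213.46
b = Sxy/Sxx = 213.46/62.8 = 3.399045
a = ȳ − b·x̄ = 22.04 − 3.399045·8.2 = -5.832166
ŷ(8) = -5.832166 + 3.399045·8 = 21.360191
residual = y − ŷ = 10.1 − 21.360191 = -11.260191

-11.2602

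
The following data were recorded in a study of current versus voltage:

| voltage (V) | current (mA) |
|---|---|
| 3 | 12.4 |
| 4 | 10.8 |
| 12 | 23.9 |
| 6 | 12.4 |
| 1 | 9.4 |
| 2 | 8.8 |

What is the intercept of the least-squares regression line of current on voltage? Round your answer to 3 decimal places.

n = 6, Σx = 28, Σy = 77.7, Σxy = 468.6, Σx² = 210
Sxx = Σx² − (Σx)²/n = 210 − 130.666667 = 79.333333
Sxy = Σxy − (Σx)(Σy)/n = 468.6 − 362.6 = 106
b = Sxy/Sxx = 106/79.333333 = 1.336134
a = ȳ − b·x̄ = 12.95 − 1.336134·4.666667 = 6.714706

6.715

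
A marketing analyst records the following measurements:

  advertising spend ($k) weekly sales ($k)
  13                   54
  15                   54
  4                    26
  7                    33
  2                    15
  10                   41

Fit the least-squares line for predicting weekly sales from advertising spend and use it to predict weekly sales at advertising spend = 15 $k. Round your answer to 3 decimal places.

56.817

n = 6, Σx = 51, Σy = 223, Σxy = 2287, Σx² = 563
Sxx = Σx² − (Σx)²/n = 563 − 433.5 = 129.5
Sxy = Σxy − (Σx)(Σy)/n = 2287 − 1895.5 = 391.5
b = Sxy/Sxx = 391.5/129.5 = 3.023166
a = ȳ − b·x̄ = 37.166667 − 3.023166·8.5 = 11.469755
ŷ(15) = a + b·15 = 11.469755 + 3.023166·15 = 56.817246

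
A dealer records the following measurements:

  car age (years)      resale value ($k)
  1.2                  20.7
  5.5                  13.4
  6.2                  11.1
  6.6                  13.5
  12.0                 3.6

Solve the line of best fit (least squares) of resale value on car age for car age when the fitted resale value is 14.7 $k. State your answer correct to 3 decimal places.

n = 5, Σx = 31.5, Σy = 62.3, Σxy = 299.66, Σx² = 257.69
Sxx = Σx² − (Σx)²/n = 257.69 − 198.45 = 59.24
Sxy = Σxy − (Σx)(Σy)/n = 299.66 − 392.49 = -92.83
b = Sxy/Sxx = -92.83/59.24 = -1.567016
a = ȳ − b·x̄ = 12.46 − (-1.567016)·6.3 = 22.332198
Set a + b·x = 14.7: x = (14.7 − 22.332198) / (-1.567016) = 4.870531

4.871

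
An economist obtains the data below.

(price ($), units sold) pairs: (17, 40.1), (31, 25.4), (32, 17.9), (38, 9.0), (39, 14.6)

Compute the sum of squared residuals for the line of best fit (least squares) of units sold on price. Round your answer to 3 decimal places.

n = 5, Σx = 157, Σy = 107, Σxy = 2953.3, Σx² = 5239, Σy² = 2867.74
Sxx = Σx² − (Σx)²/n = 5239 − 4929.8 = 309.2
Sxy = Σxy − (Σx)(Σy)/n = 2953.3 − 3359.8 = -406.5
Syy = Σy² − (Σy)²/n = 2867.74 − 2289.8 = 577.94
b = Sxy/Sxx = -406.5/309.2 = -1.314683
SSE = Syy − b·Sxy = 577.94 − (-1.314683)·(-406.5) = 43.521339

43.521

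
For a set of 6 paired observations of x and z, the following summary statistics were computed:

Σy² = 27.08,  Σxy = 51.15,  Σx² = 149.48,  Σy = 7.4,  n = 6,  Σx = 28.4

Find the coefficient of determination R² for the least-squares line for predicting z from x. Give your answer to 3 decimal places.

0.962

Sxx = Σx² − (Σx)²/n = 149.48 − 134.426667 = 15.053333
Sxy = Σxy − (Σx)(Σy)/n = 51.15 − 35.026667 = 16.123333
Syy = Σy² − (Σy)²/n = 27.08 − 9.126667 = 17.953333
R² = Sxy²/(Sxx·Syy) = (16.123333)²/(15.053333·17.953333) = 0.961904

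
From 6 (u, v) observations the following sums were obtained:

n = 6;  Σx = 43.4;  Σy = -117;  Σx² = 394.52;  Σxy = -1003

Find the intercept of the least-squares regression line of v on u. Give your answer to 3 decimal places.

Sxx = Σx² − (Σx)²/n = 394.52 − 313.926667 = 80.593333
Sxy = Σxy − (Σx)(Σy)/n = -1003 − (-846.3) = -156.7
b = Sxy/Sxx = -156.7/80.593333 = -1.944330
a = ȳ − b·x̄ = -19.5 − (-1.944330)·7.233333 = -5.436016

-5.436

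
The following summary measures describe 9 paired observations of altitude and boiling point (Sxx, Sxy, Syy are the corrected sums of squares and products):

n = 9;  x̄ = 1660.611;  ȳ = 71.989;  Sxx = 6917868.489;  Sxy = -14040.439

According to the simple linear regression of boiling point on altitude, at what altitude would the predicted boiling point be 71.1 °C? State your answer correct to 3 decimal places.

b = Sxy/Sxx = -14040.439/6917868.489 = -0.002030
a = ȳ − b·x̄ = 71.989 − (-0.002030)·1660.611 = 75.359360
Set a + b·x = 71.1: x = (71.1 − 75.359360) / (-0.002030) = 2098.630430

2098.630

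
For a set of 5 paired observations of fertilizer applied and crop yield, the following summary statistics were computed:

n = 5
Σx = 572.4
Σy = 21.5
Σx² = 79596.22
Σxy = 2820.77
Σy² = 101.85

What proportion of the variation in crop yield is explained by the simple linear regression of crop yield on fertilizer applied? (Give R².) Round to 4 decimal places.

Sxx = Σx² − (Σx)²/n = 79596.22 − 65528.352 = 14067.868
Sxy = Σxy − (Σx)(Σy)/n = 2820.77 − 2461.32 = 359.45
Syy = Σy² − (Σy)²/n = 101.85 − 92.45 = 9.4
R² = Sxy²/(Sxx·Syy) = (359.45)²/(14067.868·9.4) = 0.977059

0.9771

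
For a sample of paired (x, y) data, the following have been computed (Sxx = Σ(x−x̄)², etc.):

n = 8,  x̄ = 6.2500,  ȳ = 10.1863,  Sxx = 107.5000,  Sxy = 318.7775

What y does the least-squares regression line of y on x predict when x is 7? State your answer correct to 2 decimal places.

b = Sxy/Sxx = 318.7775/107.5 = 2.965372
a = ȳ − b·x̄ = 10.1863 − 2.965372·6.25 = -8.347276
ŷ(7) = a + b·7 = -8.347276 + 2.965372·7 = 12.410329

12.41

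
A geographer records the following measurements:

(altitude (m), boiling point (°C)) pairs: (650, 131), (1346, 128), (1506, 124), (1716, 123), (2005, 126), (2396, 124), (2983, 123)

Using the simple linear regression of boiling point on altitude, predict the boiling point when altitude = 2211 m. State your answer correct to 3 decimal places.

n = 7, Σx = 12602, Σy = 879, Σxy = 1571893, Σx² = 26106038
Sxx = Σx² − (Σx)²/n = 26106038 − 22687200.571429 = 3418837.428571
Sxy = Σxy − (Σx)(Σy)/n = 1571893 − 1582451.142857 = -10558.142857
b = Sxy/Sxx = -10558.142857/3418837.428571 = -0.003088
a = ȳ − b·x̄ = 125.571429 − (-0.003088)·1800.285714 = 131.131118
ŷ(2211) = a + b·2211 = 131.131118 + (-0.003088)·2211 = 124.303050

124.303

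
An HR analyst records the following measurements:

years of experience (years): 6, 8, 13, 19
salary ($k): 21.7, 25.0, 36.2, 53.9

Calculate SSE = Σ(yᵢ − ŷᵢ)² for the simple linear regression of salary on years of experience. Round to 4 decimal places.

5.7237

n = 4, Σx = 46, Σy = 136.8, Σxy = 1824.9, Σx² = 630, Σy² = 5311.54
Sxx = Σx² − (Σx)²/n = 630 − 529 = 101
Sxy = Σxy − (Σx)(Σy)/n = 1824.9 − 1573.2 = 251.7
Syy = Σy² − (Σy)²/n = 5311.54 − 4678.56 = 632.98
b = Sxy/Sxx = 251.7/101 = 2.492079
SSE = Syy − b·Sxy = 632.98 − 2.492079·251.7 = 5.723663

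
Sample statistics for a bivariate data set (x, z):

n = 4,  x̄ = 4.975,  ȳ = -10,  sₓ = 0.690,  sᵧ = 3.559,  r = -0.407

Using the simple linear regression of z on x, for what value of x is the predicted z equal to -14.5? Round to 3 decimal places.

7.119

b = r · sᵧ/sₓ = -0.407 · 3.559/0.69 = -2.099294
a = ȳ − b·x̄ = -10 − (-2.099294)·4.975 = 0.443989
Set a + b·x = -14.5: x = (-14.5 − 0.443989) / (-2.099294) = 7.118578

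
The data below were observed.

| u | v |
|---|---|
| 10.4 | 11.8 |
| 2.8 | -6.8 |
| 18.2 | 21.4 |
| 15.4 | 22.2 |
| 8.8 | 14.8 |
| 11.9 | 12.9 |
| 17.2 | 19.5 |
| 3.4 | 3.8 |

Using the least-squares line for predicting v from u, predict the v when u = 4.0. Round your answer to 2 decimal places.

n = 8, Σx = 88.1, Σy = 99.6, Σxy = 1467.11, Σx² = 1210.85
Sxx = Σx² − (Σx)²/n = 1210.85 − 970.20125 = 240.64875
Sxy = Σxy − (Σx)(Σy)/n = 1467.11 − 1096.845 = 370.265
b = Sxy/Sxx = 370.265/240.64875 = 1.538612
a = ȳ − b·x̄ = 12.45 − 1.538612·11.0125 = -4.493962
ŷ(4.0) = a + b·4.0 = -4.493962 + 1.538612·4 = 1.660485

1.66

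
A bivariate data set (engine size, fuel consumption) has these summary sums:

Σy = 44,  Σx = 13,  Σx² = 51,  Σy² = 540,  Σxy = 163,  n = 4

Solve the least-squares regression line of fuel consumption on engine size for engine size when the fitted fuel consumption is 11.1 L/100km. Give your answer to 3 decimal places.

3.294

Sxx = Σx² − (Σx)²/n = 51 − 42.25 = 8.75
Sxy = Σxy − (Σx)(Σy)/n = 163 − 143 = 20
b = Sxy/Sxx = 20/8.75 = 2.285714
a = ȳ − b·x̄ = 11 − 2.285714·3.25 = 3.571429
Set a + b·x = 11.1: x = (11.1 − 3.571429) / 2.285714 = 3.29375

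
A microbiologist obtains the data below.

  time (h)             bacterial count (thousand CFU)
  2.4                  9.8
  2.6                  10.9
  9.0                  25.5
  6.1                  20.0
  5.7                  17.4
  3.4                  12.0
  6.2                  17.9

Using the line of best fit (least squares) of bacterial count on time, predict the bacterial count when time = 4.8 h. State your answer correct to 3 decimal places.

n = 7, Σx = 35.4, Σy = 113.5, Σxy = 654.32, Σx² = 213.22
Sxx = Σx² − (Σx)²/n = 213.22 − 179.022857 = 34.197143
Sxy = Σxy − (Σx)(Σy)/n = 654.32 − 573.985714 = 80.334286
b = Sxy/Sxx = 80.334286/34.197143 = 2.349152
a = ȳ − b·x̄ = 16.214286 − 2.349152·5.057143 = 4.334289
ŷ(4.8) = a + b·4.8 = 4.334289 + 2.349152·4.8 = 15.610218

15.610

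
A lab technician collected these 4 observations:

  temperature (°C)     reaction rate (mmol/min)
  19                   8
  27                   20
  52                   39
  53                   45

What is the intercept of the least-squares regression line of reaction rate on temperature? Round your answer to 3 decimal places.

n = 4, Σx = 151, Σy = 112, Σxy = 5105, Σx² = 6603
Sxx = Σx² − (Σx)²/n = 6603 − 5700.25 = 902.75
Sxy = Σxy − (Σx)(Σy)/n = 5105 − 4228 = 877
b = Sxy/Sxx = 877/902.75 = 0.971476
a = ȳ − b·x̄ = 28 − 0.971476·37.75 = -8.673221

-8.673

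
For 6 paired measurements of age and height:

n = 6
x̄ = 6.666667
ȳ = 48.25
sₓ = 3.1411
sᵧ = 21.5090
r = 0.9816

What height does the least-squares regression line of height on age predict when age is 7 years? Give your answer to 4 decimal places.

50.4905

b = r · sᵧ/sₓ = 0.9816 · 21.509/3.1411 = 6.721605
a = ȳ − b·x̄ = 48.25 − 6.721605·6.666667 = 3.439296
ŷ(7) = a + b·7 = 3.439296 + 6.721605·7 = 50.490533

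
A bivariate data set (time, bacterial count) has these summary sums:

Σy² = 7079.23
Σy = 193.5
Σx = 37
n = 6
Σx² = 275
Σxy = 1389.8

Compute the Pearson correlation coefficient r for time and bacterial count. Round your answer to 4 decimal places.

Sxx = Σx² − (Σx)²/n = 275 − 228.166667 = 46.833333
Sxy = Σxy − (Σx)(Σy)/n = 1389.8 − 1193.25 = 196.55
Syy = Σy² − (Σy)²/n = 7079.23 − 6240.375 = 838.855
r = Sxy/√(Sxx·Syy) = 196.55/√(39286.375833) = 196.55/198.207911 = 0.991635

0.9916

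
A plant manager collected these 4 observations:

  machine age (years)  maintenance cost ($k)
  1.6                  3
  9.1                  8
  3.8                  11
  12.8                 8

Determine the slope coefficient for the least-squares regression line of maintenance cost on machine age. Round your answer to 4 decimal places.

0.2205

n = 4, Σx = 27.3, Σy = 30, Σxy = 221.8, Σx² = 263.65
Sxx = Σx² − (Σx)²/n = 263.65 − 186.3225 = 77.3275
Sxy = Σxy − (Σx)(Σy)/n = 221.8 − 204.75 = 17.05
b = Sxy/Sxx = 17.05/77.3275 = 0.220491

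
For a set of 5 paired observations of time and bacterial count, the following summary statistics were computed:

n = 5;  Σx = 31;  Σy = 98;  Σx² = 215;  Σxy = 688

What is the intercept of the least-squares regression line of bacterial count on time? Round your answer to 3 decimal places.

Sxx = Σx² − (Σx)²/n = 215 − 192.2 = 22.8
Sxy = Σxy − (Σx)(Σy)/n = 688 − 607.6 = 80.4
b = Sxy/Sxx = 80.4/22.8 = 3.526316
a = ȳ − b·x̄ = 19.6 − 3.526316·6.2 = -2.263158

-2.263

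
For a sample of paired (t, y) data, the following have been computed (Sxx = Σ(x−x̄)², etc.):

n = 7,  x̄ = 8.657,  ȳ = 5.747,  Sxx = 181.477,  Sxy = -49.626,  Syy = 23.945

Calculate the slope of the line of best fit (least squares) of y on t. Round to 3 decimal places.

b = Sxy/Sxx = -49.626/181.477 = -0.273456

-0.273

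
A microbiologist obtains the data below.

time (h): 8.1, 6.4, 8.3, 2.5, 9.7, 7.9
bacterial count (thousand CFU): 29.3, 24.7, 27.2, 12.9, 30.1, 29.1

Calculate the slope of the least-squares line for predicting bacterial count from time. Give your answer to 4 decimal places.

2.5158

n = 6, Σx = 42.9, Σy = 153.3, Σxy = 1175.28, Σx² = 338.21
Sxx = Σx² − (Σx)²/n = 338.21 − 306.735 = 31.475
Sxy = Σxy − (Σx)(Σy)/n = 1175.28 − 1096.095 = 79.185
b = Sxy/Sxx = 79.185/31.475 = 2.515806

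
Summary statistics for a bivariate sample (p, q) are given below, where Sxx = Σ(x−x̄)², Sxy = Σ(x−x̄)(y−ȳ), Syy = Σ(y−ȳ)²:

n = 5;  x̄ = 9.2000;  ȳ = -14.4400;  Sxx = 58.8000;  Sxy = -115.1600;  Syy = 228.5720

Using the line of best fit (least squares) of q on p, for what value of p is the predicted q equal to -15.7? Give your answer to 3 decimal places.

9.843

b = Sxy/Sxx = -115.16/58.8 = -1.958503
a = ȳ − b·x̄ = -14.44 − (-1.958503)·9.2 = 3.578231
Set a + b·x = -15.7: x = (-15.7 − 3.578231) / (-1.958503) = 9.843348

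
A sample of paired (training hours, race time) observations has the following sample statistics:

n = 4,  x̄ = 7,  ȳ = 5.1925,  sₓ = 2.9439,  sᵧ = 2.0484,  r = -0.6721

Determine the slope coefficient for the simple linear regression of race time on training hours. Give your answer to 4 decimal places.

b = r · sᵧ/sₓ = -0.6721 · 2.0484/2.9439 = -0.467655

-0.4677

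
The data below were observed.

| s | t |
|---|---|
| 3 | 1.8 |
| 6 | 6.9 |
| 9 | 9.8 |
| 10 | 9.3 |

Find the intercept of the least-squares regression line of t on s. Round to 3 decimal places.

n = 4, Σx = 28, Σy = 27.8, Σxy = 228, Σx² = 226
Sxx = Σx² − (Σx)²/n = 226 − 196 = 30
Sxy = Σxy − (Σx)(Σy)/n = 228 − 194.6 = 33.4
b = Sxy/Sxx = 33.4/30 = 1.113333
a = ȳ − b·x̄ = 6.95 − 1.113333·7 = -0.843333

-0.843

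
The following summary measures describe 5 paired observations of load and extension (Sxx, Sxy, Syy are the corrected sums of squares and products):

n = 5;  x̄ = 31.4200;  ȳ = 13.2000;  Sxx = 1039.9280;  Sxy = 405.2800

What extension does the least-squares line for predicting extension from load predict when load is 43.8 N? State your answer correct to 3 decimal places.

18.025

b = Sxy/Sxx = 405.28/1039.928 = 0.389719
a = ȳ − b·x̄ = 13.2 − 0.389719·31.42 = 0.955020
ŷ(43.8) = a + b·43.8 = 0.955020 + 0.389719·43.8 = 18.024725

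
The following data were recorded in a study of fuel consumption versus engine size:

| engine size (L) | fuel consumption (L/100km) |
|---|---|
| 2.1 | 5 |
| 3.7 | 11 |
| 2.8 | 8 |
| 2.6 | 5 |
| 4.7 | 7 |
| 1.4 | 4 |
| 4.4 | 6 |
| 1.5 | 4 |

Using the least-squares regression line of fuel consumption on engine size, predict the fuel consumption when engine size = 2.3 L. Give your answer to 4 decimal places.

n = 8, Σx = 23.2, Σy = 50, Σxy = 157.5, Σx² = 78.36
Sxx = Σx² − (Σx)²/n = 78.36 − 67.28 = 11.08
Sxy = Σxy − (Σx)(Σy)/n = 157.5 − 145 = 12.5
b = Sxy/Sxx = 12.5/11.08 = 1.128159
a = ȳ − b·x̄ = 6.25 − 1.128159·2.9 = 2.978339
ŷ(2.3) = a + b·2.3 = 2.978339 + 1.128159·2.3 = 5.573105

5.5731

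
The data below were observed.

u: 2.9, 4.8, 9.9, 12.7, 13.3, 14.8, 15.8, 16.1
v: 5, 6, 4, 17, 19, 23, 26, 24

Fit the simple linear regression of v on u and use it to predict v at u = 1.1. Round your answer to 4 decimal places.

n = 8, Σx = 90.3, Σy = 124, Σxy = 1689.1, Σx² = 1195.53
Sxx = Σx² − (Σx)²/n = 1195.53 − 1019.26125 = 176.26875
Sxy = Σxy − (Σx)(Σy)/n = 1689.1 − 1399.65 = 289.45
b = Sxy/Sxx = 289.45/176.26875 = 1.642095
a = ȳ − b·x̄ = 15.5 − 1.642095·11.2875 = -3.035145
ŷ(1.1) = a + b·1.1 = -3.035145 + 1.642095·1.1 = -1.228841

-1.2288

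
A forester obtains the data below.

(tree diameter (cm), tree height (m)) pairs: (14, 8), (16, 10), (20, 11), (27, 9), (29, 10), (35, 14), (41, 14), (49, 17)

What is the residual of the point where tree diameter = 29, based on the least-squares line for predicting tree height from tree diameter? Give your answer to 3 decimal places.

-1.653

n = 8, Σx = 231, Σy = 93, Σxy = 2922, Σx² = 7729
Sxx = Σx² − (Σx)²/n = 7729 − 6670.125 = 1058.875
Sxy = Σxy − (Σx)(Σy)/n = 2922 − 2685.375 = 236.625
b = Sxy/Sxx = 236.625/1058.875 = 0.223468
a = ȳ − b·x̄ = 11.625 − 0.223468·28.875 = 5.172353
ŷ(29) = 5.172353 + 0.223468·29 = 11.652934
residual = y − ŷ = 10 − 11.652934 = -1.652934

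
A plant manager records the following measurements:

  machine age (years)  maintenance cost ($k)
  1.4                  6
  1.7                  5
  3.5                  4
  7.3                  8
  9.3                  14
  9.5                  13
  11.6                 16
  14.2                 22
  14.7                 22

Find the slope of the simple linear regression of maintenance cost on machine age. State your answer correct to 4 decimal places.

n = 9, Σx = 73.2, Σy = 110, Σxy = 1164.4, Σx² = 799.42
Sxx = Σx² − (Σx)²/n = 799.42 − 595.36 = 204.06
Sxy = Σxy − (Σx)(Σy)/n = 1164.4 − 894.666667 = 269.733333
b = Sxy/Sxx = 269.733333/204.06 = 1.321833

1.3218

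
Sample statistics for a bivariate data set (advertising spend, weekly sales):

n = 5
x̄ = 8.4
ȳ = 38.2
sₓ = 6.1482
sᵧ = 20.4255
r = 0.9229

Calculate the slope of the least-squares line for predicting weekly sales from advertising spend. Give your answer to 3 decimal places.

b = r · sᵧ/sₓ = 0.9229 · 20.4255/6.1482 = 3.066051

3.066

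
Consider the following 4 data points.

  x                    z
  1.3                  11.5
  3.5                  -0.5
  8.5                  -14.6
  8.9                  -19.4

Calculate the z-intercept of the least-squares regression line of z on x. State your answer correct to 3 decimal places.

n = 4, Σx = 22.2, Σy = -23, Σxy = -283.56, Σx² = 165.4
Sxx = Σx² − (Σx)²/n = 165.4 − 123.21 = 42.19
Sxy = Σxy − (Σx)(Σy)/n = -283.56 − (-127.65) = -155.91
b = Sxy/Sxx = -155.91/42.19 = -3.695425
a = ȳ − b·x̄ = -5.75 − (-3.695425)·5.55 = 14.759611

14.760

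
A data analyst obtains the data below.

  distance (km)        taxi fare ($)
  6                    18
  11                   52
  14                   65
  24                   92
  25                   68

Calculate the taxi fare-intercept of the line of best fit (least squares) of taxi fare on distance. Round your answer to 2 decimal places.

n = 5, Σx = 80, Σy = 295, Σxy = 5498, Σx² = 1554
Sxx = Σx² − (Σx)²/n = 1554 − 1280 = 274
Sxy = Σxy − (Σx)(Σy)/n = 5498 − 4720 = 778
b = Sxy/Sxx = 778/274 = 2.839416
a = ȳ − b·x̄ = 59 − 2.839416·16 = 13.569343

13.57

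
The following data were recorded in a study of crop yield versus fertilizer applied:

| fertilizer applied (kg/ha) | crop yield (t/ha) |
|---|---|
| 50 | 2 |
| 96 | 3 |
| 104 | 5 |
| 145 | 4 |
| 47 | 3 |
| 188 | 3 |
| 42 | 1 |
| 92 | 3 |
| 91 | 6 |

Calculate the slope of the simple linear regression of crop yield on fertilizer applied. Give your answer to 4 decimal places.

n = 9, Σx = 855, Σy = 30, Σxy = 3057, Σx² = 99619
Sxx = Σx² − (Σx)²/n = 99619 − 81225 = 18394
Sxy = Σxy − (Σx)(Σy)/n = 3057 − 2850 = 207
b = Sxy/Sxx = 207/18394 = 0.011254

0.0113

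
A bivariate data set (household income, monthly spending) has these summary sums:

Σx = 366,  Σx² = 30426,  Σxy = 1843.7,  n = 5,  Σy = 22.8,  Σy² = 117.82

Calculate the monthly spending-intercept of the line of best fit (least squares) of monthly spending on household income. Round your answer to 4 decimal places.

Sxx = Σx² − (Σx)²/n = 30426 − 26791.2 = 3634.8
Sxy = Σxy − (Σx)(Σy)/n = 1843.7 − 1668.96 = 174.74
b = Sxy/Sxx = 174.74/3634.8 = 0.048074
a = ȳ − b·x̄ = 4.56 − 0.048074·73.2 = 1.040971

1.0410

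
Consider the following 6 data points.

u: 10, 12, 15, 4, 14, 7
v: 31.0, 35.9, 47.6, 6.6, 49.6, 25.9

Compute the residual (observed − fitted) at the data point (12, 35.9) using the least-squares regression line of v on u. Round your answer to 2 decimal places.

-2.94

n = 6, Σx = 62, Σy = 196.6, Σxy = 2356.9, Σx² = 730
Sxx = Σx² − (Σx)²/n = 730 − 640.666667 = 89.333333
Sxy = Σxy − (Σx)(Σy)/n = 2356.9 − 2031.533333 = 325.366667
b = Sxy/Sxx = 325.366667/89.333333 = 3.642164
a = ȳ − b·x̄ = 32.766667 − 3.642164·10.333333 = -4.869030
ŷ(12) = -4.869030 + 3.642164·12 = 38.836940
residual = y − ŷ = 35.9 − 38.836940 = -2.936940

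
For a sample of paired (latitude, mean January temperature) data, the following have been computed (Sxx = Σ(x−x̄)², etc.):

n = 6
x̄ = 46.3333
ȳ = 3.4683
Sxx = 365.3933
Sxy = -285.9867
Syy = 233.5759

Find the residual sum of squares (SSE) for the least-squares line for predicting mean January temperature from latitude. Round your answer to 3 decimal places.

9.739

b = Sxy/Sxx = -285.9867/365.3933 = -0.782682
SSE = Syy − b·Sxy = 233.5759 − (-0.782682)·(-285.9867) = 9.739304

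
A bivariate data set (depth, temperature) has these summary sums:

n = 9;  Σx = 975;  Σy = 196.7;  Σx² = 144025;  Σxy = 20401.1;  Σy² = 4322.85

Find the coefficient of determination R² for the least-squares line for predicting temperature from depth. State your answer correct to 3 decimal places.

Sxx = Σx² − (Σx)²/n = 144025 − 105625 = 38400
Sxy = Σxy − (Σx)(Σy)/n = 20401.1 − 21309.166667 = -908.066667
Syy = Σy² − (Σy)²/n = 4322.85 − 4298.987778 = 23.862222
R² = Sxy²/(Sxx·Syy) = (-908.066667)²/(38400·23.862222) = 0.899898

0.900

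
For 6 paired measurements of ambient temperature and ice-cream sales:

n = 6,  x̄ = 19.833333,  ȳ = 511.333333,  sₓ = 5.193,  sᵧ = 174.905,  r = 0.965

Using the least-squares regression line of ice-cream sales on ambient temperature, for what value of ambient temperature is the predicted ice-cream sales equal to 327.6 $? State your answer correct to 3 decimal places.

b = r · sᵧ/sₓ = 0.965 · 174.905/5.193 = 32.502085
a = ȳ − b·x̄ = 511.333333 − 32.502085·19.833333 = -133.291333
Set a + b·x = 327.6: x = (327.6 − (-133.291333)) / 32.502085 = 14.180362

14.180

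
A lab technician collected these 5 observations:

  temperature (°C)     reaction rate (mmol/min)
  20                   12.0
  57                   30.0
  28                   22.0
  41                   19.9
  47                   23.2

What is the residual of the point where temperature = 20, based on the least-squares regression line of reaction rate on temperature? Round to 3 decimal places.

n = 5, Σx = 193, Σy = 107.1, Σxy = 4472.3, Σx² = 8323
Sxx = Σx² − (Σx)²/n = 8323 − 7449.8 = 873.2
Sxy = Σxy − (Σx)(Σy)/n = 4472.3 − 4134.06 = 338.24
b = Sxy/Sxx = 338.24/873.2 = 0.387357
a = ȳ − b·x̄ = 21.42 − 0.387357·38.6 = 6.468026
ŷ(20) = 6.468026 + 0.387357·20 = 14.215163
residual = y − ŷ = 12.0 − 14.215163 = -2.215163

-2.215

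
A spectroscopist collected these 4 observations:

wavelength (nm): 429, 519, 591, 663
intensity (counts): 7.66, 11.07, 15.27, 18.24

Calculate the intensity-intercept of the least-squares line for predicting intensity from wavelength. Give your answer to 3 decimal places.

n = 4, Σx = 2202, Σy = 52.24, Σxy = 30149.16, Σx² = 1242252
Sxx = Σx² − (Σx)²/n = 1242252 − 1212201 = 30051
Sxy = Σxy − (Σx)(Σy)/n = 30149.16 − 28758.12 = 1391.04
b = Sxy/Sxx = 1391.04/30051 = 0.046289
a = ȳ − b·x̄ = 13.06 − 0.046289·550.5 = -12.422264

-12.422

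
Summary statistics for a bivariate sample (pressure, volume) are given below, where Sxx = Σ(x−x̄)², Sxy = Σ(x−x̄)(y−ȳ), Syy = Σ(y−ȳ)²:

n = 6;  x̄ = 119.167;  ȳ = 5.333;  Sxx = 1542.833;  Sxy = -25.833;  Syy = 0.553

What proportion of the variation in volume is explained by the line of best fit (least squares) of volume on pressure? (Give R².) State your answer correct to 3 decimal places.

0.782

R² = Sxy²/(Sxx·Syy) = (-25.833)²/(1542.833·0.553) = 0.782178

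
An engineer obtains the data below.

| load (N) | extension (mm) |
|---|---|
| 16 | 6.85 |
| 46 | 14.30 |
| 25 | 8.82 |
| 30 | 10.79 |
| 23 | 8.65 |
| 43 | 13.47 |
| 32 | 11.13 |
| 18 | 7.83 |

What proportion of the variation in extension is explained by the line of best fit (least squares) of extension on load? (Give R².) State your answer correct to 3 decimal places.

n = 8, Σx = 233, Σy = 81.84, Σxy = 2586.86, Σx² = 7623, Σy² = 887.0782
Sxx = Σx² − (Σx)²/n = 7623 − 6786.125 = 836.875
Sxy = Σxy − (Σx)(Σy)/n = 2586.86 − 2383.59 = 203.27
Syy = Σy² − (Σy)²/n = 887.0782 − 837.2232 = 49.855
R² = Sxy²/(Sxx·Syy) = (203.27)²/(836.875·49.855) = 0.990324

0.990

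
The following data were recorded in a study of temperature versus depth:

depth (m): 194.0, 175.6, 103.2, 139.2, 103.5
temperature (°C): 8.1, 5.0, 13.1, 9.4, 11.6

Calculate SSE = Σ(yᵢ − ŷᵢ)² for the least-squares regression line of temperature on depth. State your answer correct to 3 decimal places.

10.687

n = 5, Σx = 715.5, Σy = 47.2, Σxy = 6310.4, Σx² = 109210.49, Σy² = 485.14
Sxx = Σx² − (Σx)²/n = 109210.49 − 102388.05 = 6822.44
Sxy = Σxy − (Σx)(Σy)/n = 6310.4 − 6754.32 = -443.92
Syy = Σy² − (Σy)²/n = 485.14 − 445.568 = 39.572
b = Sxy/Sxx = -443.92/6822.44 = -0.065068
SSE = Syy − b·Sxy = 39.572 − (-0.065068)·(-443.92) = 10.687178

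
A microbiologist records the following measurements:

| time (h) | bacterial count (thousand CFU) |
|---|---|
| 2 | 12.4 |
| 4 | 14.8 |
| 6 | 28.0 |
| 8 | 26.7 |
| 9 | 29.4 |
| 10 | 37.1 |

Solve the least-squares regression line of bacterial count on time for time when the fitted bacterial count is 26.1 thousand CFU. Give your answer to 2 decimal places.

n = 6, Σx = 39, Σy = 148.4, Σxy = 1101.2, Σx² = 301
Sxx = Σx² − (Σx)²/n = 301 − 253.5 = 47.5
Sxy = Σxy − (Σx)(Σy)/n = 1101.2 − 964.6 = 136.6
b = Sxy/Sxx = 136.6/47.5 = 2.875789
a = ȳ − b·x̄ = 24.733333 − 2.875789·6.5 = 6.040702
Set a + b·x = 26.1: x = (26.1 − 6.040702) / 2.875789 = 6.975232

6.98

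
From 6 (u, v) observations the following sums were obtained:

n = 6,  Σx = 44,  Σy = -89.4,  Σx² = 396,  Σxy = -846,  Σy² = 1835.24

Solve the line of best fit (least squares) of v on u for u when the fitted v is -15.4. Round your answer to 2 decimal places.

7.53

Sxx = Σx² − (Σx)²/n = 396 − 322.666667 = 73.333333
Sxy = Σxy − (Σx)(Σy)/n = -846 − (-655.6) = -190.4
b = Sxy/Sxx = -190.4/73.333333 = -2.596364
a = ȳ − b·x̄ = -14.9 − (-2.596364)·7.333333 = 4.14
Set a + b·x = -15.4: x = (-15.4 − 4.14) / (-2.596364) = 7.525910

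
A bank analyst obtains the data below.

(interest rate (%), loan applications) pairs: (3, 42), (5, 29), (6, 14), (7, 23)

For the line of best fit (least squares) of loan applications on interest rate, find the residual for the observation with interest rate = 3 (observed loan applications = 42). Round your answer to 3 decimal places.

1.886

n = 4, Σx = 21, Σy = 108, Σxy = 516, Σx² = 119
Sxx = Σx² − (Σx)²/n = 119 − 110.25 = 8.75
Sxy = Σxy − (Σx)(Σy)/n = 516 − 567 = -51
b = Sxy/Sxx = -51/8.75 = -5.828571
a = ȳ − b·x̄ = 27 − (-5.828571)·5.25 = 57.6
ŷ(3) = 57.6 + (-5.828571)·3 = 40.114286
residual = y − ŷ = 42 − 40.114286 = 1.885714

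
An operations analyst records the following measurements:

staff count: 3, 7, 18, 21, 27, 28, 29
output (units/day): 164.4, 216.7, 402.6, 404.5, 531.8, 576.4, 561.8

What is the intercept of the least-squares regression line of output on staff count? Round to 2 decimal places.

n = 7, Σx = 133, Σy = 2858.2, Σxy = 64541.4, Σx² = 3177
Sxx = Σx² − (Σx)²/n = 3177 − 2527 = 650
Sxy = Σxy − (Σx)(Σy)/n = 64541.4 − 54305.8 = 10235.6
b = Sxy/Sxx = 10235.6/650 = 15.747077
a = ȳ − b·x̄ = 408.314286 − 15.747077·19 = 109.119824

109.12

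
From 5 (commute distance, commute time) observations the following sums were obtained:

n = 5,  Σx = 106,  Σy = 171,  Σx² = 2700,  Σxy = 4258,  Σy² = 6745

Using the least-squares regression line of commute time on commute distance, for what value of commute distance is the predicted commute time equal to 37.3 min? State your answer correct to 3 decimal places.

Sxx = Σx² − (Σx)²/n = 2700 − 2247.2 = 452.8
Sxy = Σxy − (Σx)(Σy)/n = 4258 − 3625.2 = 632.8
b = Sxy/Sxx = 632.8/452.8 = 1.397527
a = ȳ − b·x̄ = 34.2 − 1.397527·21.2 = 4.572438
Set a + b·x = 37.3: x = (37.3 − 4.572438) / 1.397527 = 23.418205

23.418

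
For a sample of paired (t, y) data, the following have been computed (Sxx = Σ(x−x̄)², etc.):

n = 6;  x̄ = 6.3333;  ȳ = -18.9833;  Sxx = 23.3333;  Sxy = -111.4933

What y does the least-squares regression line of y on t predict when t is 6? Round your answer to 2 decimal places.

-17.39

b = Sxy/Sxx = -111.4933/23.3333 = -4.778291
a = ȳ − b·x̄ = -18.9833 − (-4.778291)·6.3333 = 11.279051
ŷ(6) = a + b·6 = 11.279051 + (-4.778291)·6 = -17.390696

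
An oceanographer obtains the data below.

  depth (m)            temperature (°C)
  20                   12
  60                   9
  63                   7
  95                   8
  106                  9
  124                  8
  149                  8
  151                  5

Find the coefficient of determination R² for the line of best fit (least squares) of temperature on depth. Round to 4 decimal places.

0.5216

n = 8, Σx = 768, Σy = 66, Σxy = 5874, Σx² = 88608, Σy² = 572
Sxx = Σx² − (Σx)²/n = 88608 − 73728 = 14880
Sxy = Σxy − (Σx)(Σy)/n = 5874 − 6336 = -462
Syy = Σy² − (Σy)²/n = 572 − 544.5 = 27.5
R² = Sxy²/(Sxx·Syy) = (-462)²/(14880·27.5) = 0.521613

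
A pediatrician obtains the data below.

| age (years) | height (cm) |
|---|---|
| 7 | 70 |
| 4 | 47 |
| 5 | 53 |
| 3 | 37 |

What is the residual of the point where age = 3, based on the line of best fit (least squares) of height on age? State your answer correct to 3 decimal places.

n = 4, Σx = 19, Σy = 207, Σxy = 1054, Σx² = 99
Sxx = Σx² − (Σx)²/n = 99 − 90.25 = 8.75
Sxy = Σxy − (Σx)(Σy)/n = 1054 − 983.25 = 70.75
b = Sxy/Sxx = 70.75/8.75 = 8.085714
a = ȳ − b·x̄ = 51.75 − 8.085714·4.75 = 13.342857
ŷ(3) = 13.342857 + 8.085714·3 = 37.6
residual = y − ŷ = 37 − 37.6 = -0.6

-0.600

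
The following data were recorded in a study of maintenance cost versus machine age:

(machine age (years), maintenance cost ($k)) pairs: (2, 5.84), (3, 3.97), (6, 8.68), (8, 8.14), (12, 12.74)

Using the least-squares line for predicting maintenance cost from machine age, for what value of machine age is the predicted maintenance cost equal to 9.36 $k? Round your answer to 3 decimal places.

8.142

n = 5, Σx = 31, Σy = 39.37, Σxy = 293.67, Σx² = 257
Sxx = Σx² − (Σx)²/n = 257 − 192.2 = 64.8
Sxy = Σxy − (Σx)(Σy)/n = 293.67 − 244.094 = 49.576
b = Sxy/Sxx = 49.576/64.8 = 0.765062
a = ȳ − b·x̄ = 7.874 − 0.765062·6.2 = 3.130617
Set a + b·x = 9.36: x = (9.36 − 3.130617) / 0.765062 = 8.142327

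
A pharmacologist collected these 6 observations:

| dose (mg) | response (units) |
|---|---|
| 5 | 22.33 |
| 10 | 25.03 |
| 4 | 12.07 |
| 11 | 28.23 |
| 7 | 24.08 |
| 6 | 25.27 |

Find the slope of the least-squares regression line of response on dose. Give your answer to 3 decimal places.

1.520

n = 6, Σx = 43, Σy = 137.01, Σxy = 1040.94, Σx² = 347
Sxx = Σx² − (Σx)²/n = 347 − 308.166667 = 38.833333
Sxy = Σxy − (Σx)(Σy)/n = 1040.94 − 981.905 = 59.035
b = Sxy/Sxx = 59.035/38.833333 = 1.520215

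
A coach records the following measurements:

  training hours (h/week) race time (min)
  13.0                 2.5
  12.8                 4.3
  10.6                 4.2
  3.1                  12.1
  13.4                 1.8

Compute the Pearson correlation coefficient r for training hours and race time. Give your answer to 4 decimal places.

-0.9786

n = 5, Σx = 52.9, Σy = 24.9, Σxy = 193.69, Σx² = 634.37, Σy² = 192.03
Sxx = Σx² − (Σx)²/n = 634.37 − 559.682 = 74.688
Sxy = Σxy − (Σx)(Σy)/n = 193.69 − 263.442 = -69.752
Syy = Σy² − (Σy)²/n = 192.03 − 124.002 = 68.028
r = Sxy/√(Sxx·Syy) = -69.752/√(5080.875264) = -69.752/71.280259 = -0.978560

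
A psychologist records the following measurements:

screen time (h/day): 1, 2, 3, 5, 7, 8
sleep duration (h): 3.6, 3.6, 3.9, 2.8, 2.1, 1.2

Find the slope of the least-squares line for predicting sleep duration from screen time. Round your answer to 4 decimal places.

n = 6, Σx = 26, Σy = 17.2, Σxy = 60.8, Σx² = 152
Sxx = Σx² − (Σx)²/n = 152 − 112.666667 = 39.333333
Sxy = Σxy − (Σx)(Σy)/n = 60.8 − 74.533333 = -13.733333
b = Sxy/Sxx = -13.733333/39.333333 = -0.349153

-0.3492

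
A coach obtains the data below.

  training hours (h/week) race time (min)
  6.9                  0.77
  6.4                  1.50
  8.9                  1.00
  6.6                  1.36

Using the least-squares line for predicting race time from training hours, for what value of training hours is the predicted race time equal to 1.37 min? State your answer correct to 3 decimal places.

5.654

n = 4, Σx = 28.8, Σy = 4.63, Σxy = 32.789, Σx² = 211.34
Sxx = Σx² − (Σx)²/n = 211.34 − 207.36 = 3.98
Sxy = Σxy − (Σx)(Σy)/n = 32.789 − 33.336 = -0.547
b = Sxy/Sxx = -0.547/3.98 = -0.137437
a = ȳ − b·x̄ = 1.1575 − (-0.137437)·7.2 = 2.147048
Set a + b·x = 1.37: x = (1.37 − 2.147048) / (-0.137437) = 5.653839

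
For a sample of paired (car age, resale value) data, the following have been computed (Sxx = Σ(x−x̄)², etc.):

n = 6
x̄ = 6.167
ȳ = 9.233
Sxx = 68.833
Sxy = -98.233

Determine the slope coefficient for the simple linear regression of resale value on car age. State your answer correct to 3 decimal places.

-1.427

b = Sxy/Sxx = -98.233/68.833 = -1.427121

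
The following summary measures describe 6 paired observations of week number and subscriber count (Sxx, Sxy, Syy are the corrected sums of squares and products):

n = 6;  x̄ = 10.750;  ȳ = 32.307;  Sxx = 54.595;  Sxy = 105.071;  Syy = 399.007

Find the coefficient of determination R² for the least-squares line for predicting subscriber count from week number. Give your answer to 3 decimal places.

0.507

R² = Sxy²/(Sxx·Syy) = (105.071)²/(54.595·399.007) = 0.506795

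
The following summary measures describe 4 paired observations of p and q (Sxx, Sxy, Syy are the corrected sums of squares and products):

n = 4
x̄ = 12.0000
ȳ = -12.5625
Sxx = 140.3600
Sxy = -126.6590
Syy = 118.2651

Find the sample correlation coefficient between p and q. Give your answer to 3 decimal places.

r = Sxy/√(Sxx·Syy) = -126.659/√(16599.689436) = -126.659/128.839782 = -0.983074

-0.983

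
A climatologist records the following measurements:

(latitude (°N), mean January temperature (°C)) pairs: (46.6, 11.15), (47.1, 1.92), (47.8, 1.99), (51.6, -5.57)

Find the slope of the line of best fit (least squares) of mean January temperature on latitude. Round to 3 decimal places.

-2.612

n = 4, Σx = 193.1, Σy = 9.49, Σxy = 417.732, Σx² = 9337.37
Sxx = Σx² − (Σx)²/n = 9337.37 − 9321.9025 = 15.4675
Sxy = Σxy − (Σx)(Σy)/n = 417.732 − 458.12975 = -40.39775
b = Sxy/Sxx = -40.39775/15.4675 = -2.611783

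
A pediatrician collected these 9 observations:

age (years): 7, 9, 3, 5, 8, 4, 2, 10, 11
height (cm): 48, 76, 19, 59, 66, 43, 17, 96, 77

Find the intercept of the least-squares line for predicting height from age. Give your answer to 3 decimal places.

5.543

n = 9, Σx = 59, Σy = 501, Σxy = 3913, Σx² = 469
Sxx = Σx² − (Σx)²/n = 469 − 386.777778 = 82.222222
Sxy = Σxy − (Σx)(Σy)/n = 3913 − 3284.333333 = 628.666667
b = Sxy/Sxx = 628.666667/82.222222 = 7.645946
a = ȳ − b·x̄ = 55.666667 − 7.645946·6.555556 = 5.543243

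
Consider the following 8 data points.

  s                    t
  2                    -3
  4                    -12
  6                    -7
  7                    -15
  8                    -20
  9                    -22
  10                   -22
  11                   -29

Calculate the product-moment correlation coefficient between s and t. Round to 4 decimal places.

-0.9320

n = 8, Σx = 57, Σy = -130, Σxy = -1098, Σx² = 471, Σy² = 2636
Sxx = Σx² − (Σx)²/n = 471 − 406.125 = 64.875
Sxy = Σxy − (Σx)(Σy)/n = -1098 − (-926.25) = -171.75
Syy = Σy² − (Σy)²/n = 2636 − 2112.5 = 523.5
r = Sxy/√(Sxx·Syy) = -171.75/√(33962.0625) = -171.75/184.287988 = -0.931965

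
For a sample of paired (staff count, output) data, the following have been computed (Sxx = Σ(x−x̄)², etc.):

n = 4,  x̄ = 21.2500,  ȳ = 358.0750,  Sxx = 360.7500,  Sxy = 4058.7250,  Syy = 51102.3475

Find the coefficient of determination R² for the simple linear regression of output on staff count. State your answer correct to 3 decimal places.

0.894

R² = Sxy²/(Sxx·Syy) = (4058.725)²/(360.75·51102.3475) = 0.893577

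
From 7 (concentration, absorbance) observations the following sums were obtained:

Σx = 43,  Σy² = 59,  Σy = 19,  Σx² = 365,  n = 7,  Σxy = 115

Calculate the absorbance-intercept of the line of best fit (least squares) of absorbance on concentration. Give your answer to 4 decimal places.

2.8187

Sxx = Σx² − (Σx)²/n = 365 − 264.142857 = 100.857143
Sxy = Σxy − (Σx)(Σy)/n = 115 − 116.714286 = -1.714286
b = Sxy/Sxx = -1.714286/100.857143 = -0.016997
a = ȳ − b·x̄ = 2.714286 − (-0.016997)·6.142857 = 2.818697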